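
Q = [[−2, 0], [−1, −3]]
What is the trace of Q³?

tr Q = −5 and det Q = 6, so the characteristic polynomial is λ² − (−5)λ + (6) with roots −3 and −2.
Eigenvectors give P = [[0, 1], [1, −1]] with P⁻¹ = [[1, 1], [1, 0]], and Q = P·diag(−3, −2)·P⁻¹.
Then Q³ = P·diag(−27, −8)·P⁻¹ = [[0, −8], [−27, 8]] · [[1, 1], [1, 0]] = [[−8, 0], [−19, −27]].

−35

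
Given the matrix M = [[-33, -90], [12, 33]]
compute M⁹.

tr M = 0 and det M = -9, so the characteristic polynomial is λ² − (0)λ + (-9) with roots 3 and -3.
Eigenvectors give P = [[-5, -3], [2, 1]] with P⁻¹ = [[1, 3], [-2, -5]], and M = P·diag(3, -3)·P⁻¹.
Then M⁹ = P·diag(19683, -19683)·P⁻¹ = [[-98415, 59049], [39366, -19683]] · [[1, 3], [-2, -5]] = [[-216513, -590490], [78732, 216513]].

[[-216513, -590490], [78732, 216513]]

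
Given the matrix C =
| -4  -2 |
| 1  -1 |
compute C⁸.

tr C = -5 and det C = 6, so the characteristic polynomial is λ² − (-5)λ + (6) with roots -3 and -2.
Eigenvectors give P = [[-2, 1], [1, -1]] with P⁻¹ = [[-1, -1], [-1, -2]], and C = P·diag(-3, -2)·P⁻¹.
Then C⁸ = P·diag(6561, 256)·P⁻¹ = [[-13122, 256], [6561, -256]] · [[-1, -1], [-1, -2]] = [[12866, 12610], [-6305, -6049]].

[[12866, 12610], [-6305, -6049]]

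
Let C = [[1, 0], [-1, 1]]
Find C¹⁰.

[[1, 0], [-10, 1]]

C = I + N where N = [[0, 0], [-1, 0]] is strictly lower-triangular, so N² = 0.
(I + N)¹⁰ = I + 10·N = [[1, 0], [-10, 1]].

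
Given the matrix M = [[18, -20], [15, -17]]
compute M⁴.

tr M = 1 and det M = -6, so the characteristic polynomial is λ² − (1)λ + (-6) with roots 3 and -2.
Eigenvectors give P = [[-4, 1], [-3, 1]] with P⁻¹ = [[-1, 1], [-3, 4]], and M = P·diag(3, -2)·P⁻¹.
Then M⁴ = P·diag(81, 16)·P⁻¹ = [[-324, 16], [-243, 16]] · [[-1, 1], [-3, 4]] = [[276, -260], [195, -179]].

[[276, -260], [195, -179]]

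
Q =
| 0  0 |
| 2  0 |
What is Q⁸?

[[0, 0], [0, 0]]

Q is strictly triangular, hence nilpotent: Q² = 0, so Q⁸ = 0.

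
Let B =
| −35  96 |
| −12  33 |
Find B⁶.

[[6553, −17472], [2184, −5823]]

tr B = −2 and det B = −3, so the characteristic polynomial is λ² − (−2)λ + (−3) with roots 1 and −3.
Eigenvectors give P = [[8, −3], [3, −1]] with P⁻¹ = [[−1, 3], [−3, 8]], and B = P·diag(1, −3)·P⁻¹.
Then B⁶ = P·diag(1, 729)·P⁻¹ = [[8, −2187], [3, −729]] · [[−1, 3], [−3, 8]] = [[6553, −17472], [2184, −5823]].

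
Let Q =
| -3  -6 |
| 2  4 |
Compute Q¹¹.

Q² = Q (a projection; rank 1, trace 1), so Q¹¹ = Q.

[[-3, -6], [2, 4]]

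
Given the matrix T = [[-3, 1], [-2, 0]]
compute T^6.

[[127, -63], [126, -62]]

tr T = -3 and det T = 2, so the characteristic polynomial is λ² − (-3)λ + (2) with roots -1 and -2.
Eigenvectors give P = [[-1, 1], [-2, 1]] with P⁻¹ = [[1, -1], [2, -1]], and T = P·diag(-1, -2)·P⁻¹.
Then T^6 = P·diag(1, 64)·P⁻¹ = [[-1, 64], [-2, 64]] · [[1, -1], [2, -1]] = [[127, -63], [126, -62]].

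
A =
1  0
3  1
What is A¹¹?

[[1, 0], [33, 1]]

A = I + N where N = [[0, 0], [3, 0]] is strictly lower-triangular, so N² = 0.
(I + N)¹¹ = I + 11·N = [[1, 0], [33, 1]].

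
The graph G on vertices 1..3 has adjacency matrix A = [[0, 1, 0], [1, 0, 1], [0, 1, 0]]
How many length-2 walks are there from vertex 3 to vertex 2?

0

The number of length-2 walks from vertex 3 to vertex 2 is entry (3,2) of A², where A is the adjacency matrix.
A² = [[1, 0, 1], [0, 2, 0], [1, 0, 1]]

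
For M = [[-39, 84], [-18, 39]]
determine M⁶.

tr M = 0 and det M = -9, so the characteristic polynomial is λ² − (0)λ + (-9) with roots 3 and -3.
Eigenvectors give P = [[2, 7], [1, 3]] with P⁻¹ = [[-3, 7], [1, -2]], and M = P·diag(3, -3)·P⁻¹.
Then M⁶ = P·diag(729, 729)·P⁻¹ = [[1458, 5103], [729, 2187]] · [[-3, 7], [1, -2]] = [[729, 0], [0, 729]].

[[729, 0], [0, 729]]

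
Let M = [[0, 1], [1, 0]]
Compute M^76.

M² = I (check: tr M = 0 and det M = -1), so M^76 = I since 76 is even.

[[1, 0], [0, 1]]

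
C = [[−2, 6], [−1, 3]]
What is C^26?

C² = C (a projection; rank 1, trace 1), so C^26 = C.

[[−2, 6], [−1, 3]]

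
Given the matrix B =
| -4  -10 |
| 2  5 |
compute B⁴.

[[-4, -10], [2, 5]]

B² = B (a projection; rank 1, trace 1), so B⁴ = B.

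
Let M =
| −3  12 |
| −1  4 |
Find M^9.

M² = M (a projection; rank 1, trace 1), so M^9 = M.

[[−3, 12], [−1, 4]]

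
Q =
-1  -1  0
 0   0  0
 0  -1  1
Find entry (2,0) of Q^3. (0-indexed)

0

Q^2 = [[1, 1, 0], [0, 0, 0], [0, -1, 1]]
Q^3 = [[-1, -1, 0], [0, 0, 0], [0, -1, 1]]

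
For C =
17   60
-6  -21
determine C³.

tr C = -4 and det C = 3, so the characteristic polynomial is λ² − (-4)λ + (3) with roots -3 and -1.
Eigenvectors give P = [[-3, -10], [1, 3]] with P⁻¹ = [[3, 10], [-1, -3]], and C = P·diag(-3, -1)·P⁻¹.
Then C³ = P·diag(-27, -1)·P⁻¹ = [[81, 10], [-27, -3]] · [[3, 10], [-1, -3]] = [[233, 780], [-78, -261]].

[[233, 780], [-78, -261]]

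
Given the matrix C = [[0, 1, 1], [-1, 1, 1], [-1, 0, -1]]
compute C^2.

[[-2, 1, 0], [-2, 0, -1], [1, -1, 0]]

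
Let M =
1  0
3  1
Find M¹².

[[1, 0], [36, 1]]

M = I + N where N = [[0, 0], [3, 0]] is strictly lower-triangular, so N² = 0.
(I + N)¹² = I + 12·N = [[1, 0], [36, 1]].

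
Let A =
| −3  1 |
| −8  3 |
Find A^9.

[[−3, 1], [−8, 3]]

A² = I (check: tr A = 0 and det A = −1), so A^9 = A since 9 is odd.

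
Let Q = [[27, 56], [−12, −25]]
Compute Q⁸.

tr Q = 2 and det Q = −3, so the characteristic polynomial is λ² − (2)λ + (−3) with roots −1 and 3.
Eigenvectors give P = [[−2, 7], [1, −3]] with P⁻¹ = [[3, 7], [1, 2]], and Q = P·diag(−1, 3)·P⁻¹.
Then Q⁸ = P·diag(1, 6561)·P⁻¹ = [[−2, 45927], [1, −19683]] · [[3, 7], [1, 2]] = [[45921, 91840], [−19680, −39359]].

[[45921, 91840], [−19680, −39359]]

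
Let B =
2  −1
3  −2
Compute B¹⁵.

B² = I (check: tr B = 0 and det B = −1), so B¹⁵ = B since 15 is odd.

[[2, −1], [3, −2]]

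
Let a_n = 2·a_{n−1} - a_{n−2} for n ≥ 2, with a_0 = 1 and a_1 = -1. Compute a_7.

With companion matrix Q = [[2, -1], [1, 0]], [a_n, a_{n−1}]ᵀ = Q·[a_{n−1}, a_{n−2}]ᵀ, so [a_7, a_6]ᵀ = Q^6·[a_1, a_0]ᵀ.
Q^6 = [[7, -6], [6, -5]], giving [a_7, a_6]ᵀ = [[-13], [-11]].

-13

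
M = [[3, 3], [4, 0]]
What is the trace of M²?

33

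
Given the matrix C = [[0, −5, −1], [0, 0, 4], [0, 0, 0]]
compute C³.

[[0, 0, 0], [0, 0, 0], [0, 0, 0]]

C is strictly triangular, hence nilpotent: C³ = 0, so C³ = 0.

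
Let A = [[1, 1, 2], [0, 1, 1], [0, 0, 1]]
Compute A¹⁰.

A = I + N where N = [[0, 1, 2], [0, 0, 1], [0, 0, 0]] is strictly upper-triangular, so N³ = 0.
(I + N)¹⁰ = I + 10·N + 45·N² = [[1, 10, 65], [0, 1, 10], [0, 0, 1]].

[[1, 10, 65], [0, 1, 10], [0, 0, 1]]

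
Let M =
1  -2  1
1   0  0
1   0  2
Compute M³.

[[1, 0, 6], [0, -2, 3], [6, -6, 13]]

M² = [[0, -2, 3], [1, -2, 1], [3, -2, 5]]
M³ = [[1, 0, 6], [0, -2, 3], [6, -6, 13]]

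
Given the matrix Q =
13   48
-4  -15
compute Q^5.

tr Q = -2 and det Q = -3, so the characteristic polynomial is λ² − (-2)λ + (-3) with roots 1 and -3.
Eigenvectors give P = [[4, -3], [-1, 1]] with P⁻¹ = [[1, 3], [1, 4]], and Q = P·diag(1, -3)·P⁻¹.
Then Q^5 = P·diag(1, -243)·P⁻¹ = [[4, 729], [-1, -243]] · [[1, 3], [1, 4]] = [[733, 2928], [-244, -975]].

[[733, 2928], [-244, -975]]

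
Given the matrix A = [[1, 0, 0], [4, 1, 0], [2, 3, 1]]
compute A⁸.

A = I + N where N = [[0, 0, 0], [4, 0, 0], [2, 3, 0]] is strictly lower-triangular, so N³ = 0.
(I + N)⁸ = I + 8·N + 28·N² = [[1, 0, 0], [32, 1, 0], [352, 24, 1]].

[[1, 0, 0], [32, 1, 0], [352, 24, 1]]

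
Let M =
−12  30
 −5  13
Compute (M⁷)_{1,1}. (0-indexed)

6817

tr M = 1 and det M = −6, so the characteristic polynomial is λ² − (1)λ + (−6) with roots 3 and −2.
Eigenvectors give P = [[2, 3], [1, 1]] with P⁻¹ = [[−1, 3], [1, −2]], and M = P·diag(3, −2)·P⁻¹.
Then M⁷ = P·diag(2187, −128)·P⁻¹ = [[4374, −384], [2187, −128]] · [[−1, 3], [1, −2]] = [[−4758, 13890], [−2315, 6817]].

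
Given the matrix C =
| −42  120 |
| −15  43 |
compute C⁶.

[[−5256, 15960], [−1995, 6049]]

tr C = 1 and det C = −6, so the characteristic polynomial is λ² − (1)λ + (−6) with roots −2 and 3.
Eigenvectors give P = [[−3, 8], [−1, 3]] with P⁻¹ = [[−3, 8], [−1, 3]], and C = P·diag(−2, 3)·P⁻¹.
Then C⁶ = P·diag(64, 729)·P⁻¹ = [[−192, 5832], [−64, 2187]] · [[−3, 8], [−1, 3]] = [[−5256, 15960], [−1995, 6049]].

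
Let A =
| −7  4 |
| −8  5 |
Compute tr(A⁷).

−2186

tr A = −2 and det A = −3, so the characteristic polynomial is λ² − (−2)λ + (−3) with roots 1 and −3.
Eigenvectors give P = [[−1, 1], [−2, 1]] with P⁻¹ = [[1, −1], [2, −1]], and A = P·diag(1, −3)·P⁻¹.
Then A⁷ = P·diag(1, −2187)·P⁻¹ = [[−1, −2187], [−2, −2187]] · [[1, −1], [2, −1]] = [[−4375, 2188], [−4376, 2189]].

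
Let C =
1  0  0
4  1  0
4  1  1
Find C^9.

[[1, 0, 0], [36, 1, 0], [180, 9, 1]]

C = I + N where N = [[0, 0, 0], [4, 0, 0], [4, 1, 0]] is strictly lower-triangular, so N^3 = 0.
(I + N)^9 = I + 9·N + 36·N^2 = [[1, 0, 0], [36, 1, 0], [180, 9, 1]].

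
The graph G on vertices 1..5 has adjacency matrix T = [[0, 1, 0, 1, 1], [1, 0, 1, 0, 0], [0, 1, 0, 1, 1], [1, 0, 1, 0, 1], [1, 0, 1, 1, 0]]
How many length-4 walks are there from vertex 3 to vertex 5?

The number of length-4 walks from vertex 3 to vertex 5 is entry (3,5) of T⁴, where T is the adjacency matrix.
T² = [[3, 0, 3, 1, 1], [0, 2, 0, 2, 2], [3, 0, 3, 1, 1], [1, 2, 1, 3, 2], [1, 2, 1, 2, 3]]
T³ = [[2, 6, 2, 7, 7], [6, 0, 6, 2, 2], [2, 6, 2, 7, 7], [7, 2, 7, 4, 5], [7, 2, 7, 5, 4]]
T⁴ = [[20, 4, 20, 11, 11], [4, 12, 4, 14, 14], [20, 4, 20, 11, 11], [11, 14, 11, 19, 18], [11, 14, 11, 18, 19]]

11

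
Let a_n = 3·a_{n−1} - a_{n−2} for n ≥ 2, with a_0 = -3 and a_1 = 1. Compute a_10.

With companion matrix T = [[3, -1], [1, 0]], [a_n, a_{n−1}]ᵀ = T·[a_{n−1}, a_{n−2}]ᵀ, so [a_10, a_9]ᵀ = T⁹·[a_1, a_0]ᵀ.
T⁹ = [[6765, -2584], [2584, -987]], giving [a_10, a_9]ᵀ = [[14517], [5545]].

14517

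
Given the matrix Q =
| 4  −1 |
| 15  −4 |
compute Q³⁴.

Q² = I (check: tr Q = 0 and det Q = −1), so Q³⁴ = I since 34 is even.

[[1, 0], [0, 1]]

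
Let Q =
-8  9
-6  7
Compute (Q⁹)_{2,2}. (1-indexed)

tr Q = -1 and det Q = -2, so the characteristic polynomial is λ² − (-1)λ + (-2) with roots 1 and -2.
Eigenvectors give P = [[-1, 3], [-1, 2]] with P⁻¹ = [[2, -3], [1, -1]], and Q = P·diag(1, -2)·P⁻¹.
Then Q⁹ = P·diag(1, -512)·P⁻¹ = [[-1, -1536], [-1, -1024]] · [[2, -3], [1, -1]] = [[-1538, 1539], [-1026, 1027]].

1027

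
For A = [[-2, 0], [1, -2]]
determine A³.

A² = [[4, 0], [-4, 4]]
A³ = [[-8, 0], [12, -8]]

[[-8, 0], [12, -8]]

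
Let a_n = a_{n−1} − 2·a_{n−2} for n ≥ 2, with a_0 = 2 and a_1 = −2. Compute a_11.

With companion matrix T = [[1, −2], [1, 0]], [a_n, a_{n−1}]ᵀ = T·[a_{n−1}, a_{n−2}]ᵀ, so [a_11, a_10]ᵀ = T^10·[a_1, a_0]ᵀ.
T^10 = [[23, 22], [−11, 34]], giving [a_11, a_10]ᵀ = [[−2], [90]].

−2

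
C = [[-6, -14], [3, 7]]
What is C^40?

C² = C (a projection; rank 1, trace 1), so C^40 = C.

[[-6, -14], [3, 7]]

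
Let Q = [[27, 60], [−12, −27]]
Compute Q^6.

[[729, 0], [0, 729]]

tr Q = 0 and det Q = −9, so the characteristic polynomial is λ² − (0)λ + (−9) with roots −3 and 3.
Eigenvectors give P = [[−2, 5], [1, −2]] with P⁻¹ = [[2, 5], [1, 2]], and Q = P·diag(−3, 3)·P⁻¹.
Then Q^6 = P·diag(729, 729)·P⁻¹ = [[−1458, 3645], [729, −1458]] · [[2, 5], [1, 2]] = [[729, 0], [0, 729]].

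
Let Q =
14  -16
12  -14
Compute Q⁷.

tr Q = 0 and det Q = -4, so the characteristic polynomial is λ² − (0)λ + (-4) with roots -2 and 2.
Eigenvectors give P = [[1, 4], [1, 3]] with P⁻¹ = [[-3, 4], [1, -1]], and Q = P·diag(-2, 2)·P⁻¹.
Then Q⁷ = P·diag(-128, 128)·P⁻¹ = [[-128, 512], [-128, 384]] · [[-3, 4], [1, -1]] = [[896, -1024], [768, -896]].

[[896, -1024], [768, -896]]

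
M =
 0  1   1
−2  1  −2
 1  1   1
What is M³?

[[−5, 0, −6], [0, −13, −4], [−6, 2, −7]]

M² = [[−1, 2, −1], [−4, −3, −6], [−1, 3, 0]]
M³ = [[−5, 0, −6], [0, −13, −4], [−6, 2, −7]]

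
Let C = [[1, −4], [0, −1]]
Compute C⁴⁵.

[[1, −4], [0, −1]]

C² = I (check: tr C = 0 and det C = −1), so C⁴⁵ = C since 45 is odd.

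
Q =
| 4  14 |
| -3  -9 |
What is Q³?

[[106, 266], [-57, -141]]

tr Q = -5 and det Q = 6, so the characteristic polynomial is λ² − (-5)λ + (6) with roots -3 and -2.
Eigenvectors give P = [[-2, 7], [1, -3]] with P⁻¹ = [[3, 7], [1, 2]], and Q = P·diag(-3, -2)·P⁻¹.
Then Q³ = P·diag(-27, -8)·P⁻¹ = [[54, -56], [-27, 24]] · [[3, 7], [1, 2]] = [[106, 266], [-57, -141]].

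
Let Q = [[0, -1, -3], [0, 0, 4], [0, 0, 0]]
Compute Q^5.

[[0, 0, 0], [0, 0, 0], [0, 0, 0]]

Q is strictly triangular, hence nilpotent: Q^3 = 0, so Q^5 = 0.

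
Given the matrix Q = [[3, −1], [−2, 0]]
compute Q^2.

[[11, −3], [−6, 2]]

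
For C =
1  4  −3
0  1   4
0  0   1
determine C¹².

C = I + N where N = [[0, 4, −3], [0, 0, 4], [0, 0, 0]] is strictly upper-triangular, so N³ = 0.
(I + N)¹² = I + 12·N + 66·N² = [[1, 48, 1020], [0, 1, 48], [0, 0, 1]].

[[1, 48, 1020], [0, 1, 48], [0, 0, 1]]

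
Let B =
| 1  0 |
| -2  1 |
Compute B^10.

B = I + N where N = [[0, 0], [-2, 0]] is strictly lower-triangular, so N^2 = 0.
(I + N)^10 = I + 10·N = [[1, 0], [-20, 1]].

[[1, 0], [-20, 1]]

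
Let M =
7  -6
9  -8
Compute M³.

[[19, -18], [27, -26]]

tr M = -1 and det M = -2, so the characteristic polynomial is λ² − (-1)λ + (-2) with roots -2 and 1.
Eigenvectors give P = [[-2, -1], [-3, -1]] with P⁻¹ = [[1, -1], [-3, 2]], and M = P·diag(-2, 1)·P⁻¹.
Then M³ = P·diag(-8, 1)·P⁻¹ = [[16, -1], [24, -1]] · [[1, -1], [-3, 2]] = [[19, -18], [27, -26]].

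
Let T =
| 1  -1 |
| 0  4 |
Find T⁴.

T² = [[1, -5], [0, 16]]
T³ = [[1, -21], [0, 64]]
T⁴ = [[1, -85], [0, 256]]

[[1, -85], [0, 256]]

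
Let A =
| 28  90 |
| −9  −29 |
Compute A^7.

[[1162, 3870], [−387, −1289]]

tr A = −1 and det A = −2, so the characteristic polynomial is λ² − (−1)λ + (−2) with roots −2 and 1.
Eigenvectors give P = [[−3, 10], [1, −3]] with P⁻¹ = [[3, 10], [1, 3]], and A = P·diag(−2, 1)·P⁻¹.
Then A^7 = P·diag(−128, 1)·P⁻¹ = [[384, 10], [−128, −3]] · [[3, 10], [1, 3]] = [[1162, 3870], [−387, −1289]].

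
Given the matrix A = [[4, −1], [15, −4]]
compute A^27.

A² = I (check: tr A = 0 and det A = −1), so A^27 = A since 27 is odd.

[[4, −1], [15, −4]]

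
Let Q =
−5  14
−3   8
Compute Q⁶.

[[−377, 882], [−189, 442]]

tr Q = 3 and det Q = 2, so the characteristic polynomial is λ² − (3)λ + (2) with roots 1 and 2.
Eigenvectors give P = [[−7, −2], [−3, −1]] with P⁻¹ = [[−1, 2], [3, −7]], and Q = P·diag(1, 2)·P⁻¹.
Then Q⁶ = P·diag(1, 64)·P⁻¹ = [[−7, −128], [−3, −64]] · [[−1, 2], [3, −7]] = [[−377, 882], [−189, 442]].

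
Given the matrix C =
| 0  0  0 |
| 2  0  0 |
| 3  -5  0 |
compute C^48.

[[0, 0, 0], [0, 0, 0], [0, 0, 0]]

C is strictly triangular, hence nilpotent: C^3 = 0, so C^48 = 0.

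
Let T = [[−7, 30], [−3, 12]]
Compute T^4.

tr T = 5 and det T = 6, so the characteristic polynomial is λ² − (5)λ + (6) with roots 2 and 3.
Eigenvectors give P = [[−10, −3], [−3, −1]] with P⁻¹ = [[−1, 3], [3, −10]], and T = P·diag(2, 3)·P⁻¹.
Then T^4 = P·diag(16, 81)·P⁻¹ = [[−160, −243], [−48, −81]] · [[−1, 3], [3, −10]] = [[−569, 1950], [−195, 666]].

[[−569, 1950], [−195, 666]]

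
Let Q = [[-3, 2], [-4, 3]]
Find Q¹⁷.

[[-3, 2], [-4, 3]]

Q² = I (check: tr Q = 0 and det Q = -1), so Q¹⁷ = Q since 17 is odd.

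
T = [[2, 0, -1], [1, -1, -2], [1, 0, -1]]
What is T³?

[[5, 0, -2], [2, -1, -4], [2, 0, -1]]

T² = [[3, 0, -1], [-1, 1, 3], [1, 0, 0]]
T³ = [[5, 0, -2], [2, -1, -4], [2, 0, -1]]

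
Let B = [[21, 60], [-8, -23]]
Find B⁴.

[[-399, -1200], [160, 481]]

tr B = -2 and det B = -3, so the characteristic polynomial is λ² − (-2)λ + (-3) with roots -3 and 1.
Eigenvectors give P = [[-5, 3], [2, -1]] with P⁻¹ = [[1, 3], [2, 5]], and B = P·diag(-3, 1)·P⁻¹.
Then B⁴ = P·diag(81, 1)·P⁻¹ = [[-405, 3], [162, -1]] · [[1, 3], [2, 5]] = [[-399, -1200], [160, 481]].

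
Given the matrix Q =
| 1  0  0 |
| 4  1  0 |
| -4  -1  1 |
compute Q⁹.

Q = I + N where N = [[0, 0, 0], [4, 0, 0], [-4, -1, 0]] is strictly lower-triangular, so N³ = 0.
(I + N)⁹ = I + 9·N + 36·N² = [[1, 0, 0], [36, 1, 0], [-180, -9, 1]].

[[1, 0, 0], [36, 1, 0], [-180, -9, 1]]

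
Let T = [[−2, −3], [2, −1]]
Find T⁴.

[[−50, −63], [42, −29]]

T² = [[−2, 9], [−6, −5]]
T³ = [[22, −3], [2, 23]]
T⁴ = [[−50, −63], [42, −29]]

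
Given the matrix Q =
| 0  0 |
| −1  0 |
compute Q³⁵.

Q is strictly triangular, hence nilpotent: Q² = 0, so Q³⁵ = 0.

[[0, 0], [0, 0]]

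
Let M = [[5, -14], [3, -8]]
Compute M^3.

[[41, -98], [21, -50]]

tr M = -3 and det M = 2, so the characteristic polynomial is λ² − (-3)λ + (2) with roots -1 and -2.
Eigenvectors give P = [[7, 2], [3, 1]] with P⁻¹ = [[1, -2], [-3, 7]], and M = P·diag(-1, -2)·P⁻¹.
Then M^3 = P·diag(-1, -8)·P⁻¹ = [[-7, -16], [-3, -8]] · [[1, -2], [-3, 7]] = [[41, -98], [21, -50]].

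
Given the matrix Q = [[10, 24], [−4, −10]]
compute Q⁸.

tr Q = 0 and det Q = −4, so the characteristic polynomial is λ² − (0)λ + (−4) with roots −2 and 2.
Eigenvectors give P = [[−2, −3], [1, 1]] with P⁻¹ = [[1, 3], [−1, −2]], and Q = P·diag(−2, 2)·P⁻¹.
Then Q⁸ = P·diag(256, 256)·P⁻¹ = [[−512, −768], [256, 256]] · [[1, 3], [−1, −2]] = [[256, 0], [0, 256]].

[[256, 0], [0, 256]]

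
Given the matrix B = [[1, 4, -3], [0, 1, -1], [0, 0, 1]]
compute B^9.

B = I + N where N = [[0, 4, -3], [0, 0, -1], [0, 0, 0]] is strictly upper-triangular, so N^3 = 0.
(I + N)^9 = I + 9·N + 36·N^2 = [[1, 36, -171], [0, 1, -9], [0, 0, 1]].

[[1, 36, -171], [0, 1, -9], [0, 0, 1]]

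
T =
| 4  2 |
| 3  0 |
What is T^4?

[[580, 224], [336, 132]]

T^2 = [[22, 8], [12, 6]]
T^3 = [[112, 44], [66, 24]]
T^4 = [[580, 224], [336, 132]]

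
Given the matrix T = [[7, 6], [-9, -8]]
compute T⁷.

tr T = -1 and det T = -2, so the characteristic polynomial is λ² − (-1)λ + (-2) with roots -2 and 1.
Eigenvectors give P = [[2, 1], [-3, -1]] with P⁻¹ = [[-1, -1], [3, 2]], and T = P·diag(-2, 1)·P⁻¹.
Then T⁷ = P·diag(-128, 1)·P⁻¹ = [[-256, 1], [384, -1]] · [[-1, -1], [3, 2]] = [[259, 258], [-387, -386]].

[[259, 258], [-387, -386]]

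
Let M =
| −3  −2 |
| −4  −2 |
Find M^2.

[[17, 10], [20, 12]]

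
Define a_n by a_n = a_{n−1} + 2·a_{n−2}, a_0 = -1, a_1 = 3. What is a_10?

With companion matrix T = [[1, 2], [1, 0]], [a_n, a_{n−1}]ᵀ = T·[a_{n−1}, a_{n−2}]ᵀ, so [a_10, a_9]ᵀ = T^9·[a_1, a_0]ᵀ.
T^9 = [[341, 342], [171, 170]], giving [a_10, a_9]ᵀ = [[681], [343]].

681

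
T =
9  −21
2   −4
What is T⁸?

tr T = 5 and det T = 6, so the characteristic polynomial is λ² − (5)λ + (6) with roots 3 and 2.
Eigenvectors give P = [[7, 3], [2, 1]] with P⁻¹ = [[1, −3], [−2, 7]], and T = P·diag(3, 2)·P⁻¹.
Then T⁸ = P·diag(6561, 256)·P⁻¹ = [[45927, 768], [13122, 256]] · [[1, −3], [−2, 7]] = [[44391, −132405], [12610, −37574]].

[[44391, −132405], [12610, −37574]]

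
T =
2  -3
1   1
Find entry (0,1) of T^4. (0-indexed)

T^2 = [[1, -9], [3, -2]]
T^3 = [[-7, -12], [4, -11]]
T^4 = [[-26, 9], [-3, -23]]

9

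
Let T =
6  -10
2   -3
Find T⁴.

tr T = 3 and det T = 2, so the characteristic polynomial is λ² − (3)λ + (2) with roots 2 and 1.
Eigenvectors give P = [[5, 2], [2, 1]] with P⁻¹ = [[1, -2], [-2, 5]], and T = P·diag(2, 1)·P⁻¹.
Then T⁴ = P·diag(16, 1)·P⁻¹ = [[80, 2], [32, 1]] · [[1, -2], [-2, 5]] = [[76, -150], [30, -59]].

[[76, -150], [30, -59]]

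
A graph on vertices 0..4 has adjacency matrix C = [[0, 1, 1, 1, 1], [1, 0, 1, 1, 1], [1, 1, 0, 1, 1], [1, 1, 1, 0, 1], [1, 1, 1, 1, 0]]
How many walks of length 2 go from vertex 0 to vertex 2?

3

The number of length-2 walks from vertex 0 to vertex 2 is entry (0,2) of C², where C is the adjacency matrix.
C² = [[4, 3, 3, 3, 3], [3, 4, 3, 3, 3], [3, 3, 4, 3, 3], [3, 3, 3, 4, 3], [3, 3, 3, 3, 4]]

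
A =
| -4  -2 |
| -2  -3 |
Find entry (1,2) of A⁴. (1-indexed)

462

A² = [[20, 14], [14, 13]]
A³ = [[-108, -82], [-82, -67]]
A⁴ = [[596, 462], [462, 365]]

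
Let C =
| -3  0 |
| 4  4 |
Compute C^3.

C^2 = [[9, 0], [4, 16]]
C^3 = [[-27, 0], [52, 64]]

[[-27, 0], [52, 64]]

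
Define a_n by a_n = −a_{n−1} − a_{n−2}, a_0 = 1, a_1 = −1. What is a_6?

With companion matrix A = [[−1, −1], [1, 0]], [a_n, a_{n−1}]ᵀ = A·[a_{n−1}, a_{n−2}]ᵀ, so [a_6, a_5]ᵀ = A⁵·[a_1, a_0]ᵀ.
A⁵ = [[0, 1], [−1, −1]], giving [a_6, a_5]ᵀ = [[1], [0]].

1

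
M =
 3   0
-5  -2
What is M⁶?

[[729, 0], [-665, 64]]

tr M = 1 and det M = -6, so the characteristic polynomial is λ² − (1)λ + (-6) with roots 3 and -2.
Eigenvectors give P = [[1, 0], [-1, 1]] with P⁻¹ = [[1, 0], [1, 1]], and M = P·diag(3, -2)·P⁻¹.
Then M⁶ = P·diag(729, 64)·P⁻¹ = [[729, 0], [-729, 64]] · [[1, 0], [1, 1]] = [[729, 0], [-665, 64]].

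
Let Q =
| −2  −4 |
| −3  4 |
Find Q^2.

[[16, −8], [−6, 28]]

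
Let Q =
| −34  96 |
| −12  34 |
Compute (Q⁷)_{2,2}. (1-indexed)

tr Q = 0 and det Q = −4, so the characteristic polynomial is λ² − (0)λ + (−4) with roots 2 and −2.
Eigenvectors give P = [[8, −3], [3, −1]] with P⁻¹ = [[−1, 3], [−3, 8]], and Q = P·diag(2, −2)·P⁻¹.
Then Q⁷ = P·diag(128, −128)·P⁻¹ = [[1024, 384], [384, 128]] · [[−1, 3], [−3, 8]] = [[−2176, 6144], [−768, 2176]].

2176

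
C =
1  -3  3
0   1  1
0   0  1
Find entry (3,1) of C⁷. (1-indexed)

C = I + N where N = [[0, -3, 3], [0, 0, 1], [0, 0, 0]] is strictly upper-triangular, so N³ = 0.
(I + N)⁷ = I + 7·N + 21·N² = [[1, -21, -42], [0, 1, 7], [0, 0, 1]].

0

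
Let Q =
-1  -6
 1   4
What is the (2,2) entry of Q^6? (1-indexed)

tr Q = 3 and det Q = 2, so the characteristic polynomial is λ² − (3)λ + (2) with roots 2 and 1.
Eigenvectors give P = [[-2, -3], [1, 1]] with P⁻¹ = [[1, 3], [-1, -2]], and Q = P·diag(2, 1)·P⁻¹.
Then Q^6 = P·diag(64, 1)·P⁻¹ = [[-128, -3], [64, 1]] · [[1, 3], [-1, -2]] = [[-125, -378], [63, 190]].

190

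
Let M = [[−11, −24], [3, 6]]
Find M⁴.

tr M = −5 and det M = 6, so the characteristic polynomial is λ² − (−5)λ + (6) with roots −2 and −3.
Eigenvectors give P = [[−8, −3], [3, 1]] with P⁻¹ = [[1, 3], [−3, −8]], and M = P·diag(−2, −3)·P⁻¹.
Then M⁴ = P·diag(16, 81)·P⁻¹ = [[−128, −243], [48, 81]] · [[1, 3], [−3, −8]] = [[601, 1560], [−195, −504]].

[[601, 1560], [−195, −504]]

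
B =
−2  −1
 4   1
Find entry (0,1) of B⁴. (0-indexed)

B² = [[0, 1], [−4, −3]]
B³ = [[4, 1], [−4, 1]]
B⁴ = [[−4, −3], [12, 5]]

−3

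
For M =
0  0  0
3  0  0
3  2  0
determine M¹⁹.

[[0, 0, 0], [0, 0, 0], [0, 0, 0]]

M is strictly triangular, hence nilpotent: M³ = 0, so M¹⁹ = 0.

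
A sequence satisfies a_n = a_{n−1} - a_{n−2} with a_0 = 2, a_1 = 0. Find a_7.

With companion matrix M = [[1, -1], [1, 0]], [a_n, a_{n−1}]ᵀ = M·[a_{n−1}, a_{n−2}]ᵀ, so [a_7, a_6]ᵀ = M⁶·[a_1, a_0]ᵀ.
M⁶ = [[1, 0], [0, 1]], giving [a_7, a_6]ᵀ = [[0], [2]].

0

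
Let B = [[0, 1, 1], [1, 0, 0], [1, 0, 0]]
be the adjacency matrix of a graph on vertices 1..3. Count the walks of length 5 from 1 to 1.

0

The number of length-5 walks from vertex 1 to vertex 1 is entry (1,1) of B⁵, where B is the adjacency matrix.
B² = [[2, 0, 0], [0, 1, 1], [0, 1, 1]]
B³ = [[0, 2, 2], [2, 0, 0], [2, 0, 0]]
B⁴ = [[4, 0, 0], [0, 2, 2], [0, 2, 2]]
B⁵ = [[0, 4, 4], [4, 0, 0], [4, 0, 0]]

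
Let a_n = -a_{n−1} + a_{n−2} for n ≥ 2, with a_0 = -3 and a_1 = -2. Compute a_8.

3

With companion matrix Q = [[-1, 1], [1, 0]], [a_n, a_{n−1}]ᵀ = Q·[a_{n−1}, a_{n−2}]ᵀ, so [a_8, a_7]ᵀ = Q⁷·[a_1, a_0]ᵀ.
Q⁷ = [[-21, 13], [13, -8]], giving [a_8, a_7]ᵀ = [[3], [-2]].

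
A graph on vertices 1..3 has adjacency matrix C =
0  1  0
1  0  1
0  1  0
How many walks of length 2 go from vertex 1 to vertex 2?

0

The number of length-2 walks from vertex 1 to vertex 2 is entry (1,2) of C², where C is the adjacency matrix.
C² = [[1, 0, 1], [0, 2, 0], [1, 0, 1]]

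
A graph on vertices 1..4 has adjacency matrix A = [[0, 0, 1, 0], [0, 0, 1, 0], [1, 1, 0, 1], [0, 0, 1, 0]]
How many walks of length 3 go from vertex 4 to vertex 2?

The number of length-3 walks from vertex 4 to vertex 2 is entry (4,2) of A³, where A is the adjacency matrix.
A² = [[1, 1, 0, 1], [1, 1, 0, 1], [0, 0, 3, 0], [1, 1, 0, 1]]
A³ = [[0, 0, 3, 0], [0, 0, 3, 0], [3, 3, 0, 3], [0, 0, 3, 0]]

0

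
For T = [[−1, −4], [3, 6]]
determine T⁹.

[[−57001, −76684], [57513, 77196]]

tr T = 5 and det T = 6, so the characteristic polynomial is λ² − (5)λ + (6) with roots 3 and 2.
Eigenvectors give P = [[−1, 4], [1, −3]] with P⁻¹ = [[3, 4], [1, 1]], and T = P·diag(3, 2)·P⁻¹.
Then T⁹ = P·diag(19683, 512)·P⁻¹ = [[−19683, 2048], [19683, −1536]] · [[3, 4], [1, 1]] = [[−57001, −76684], [57513, 77196]].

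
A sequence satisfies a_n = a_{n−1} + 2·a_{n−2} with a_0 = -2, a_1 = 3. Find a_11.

685

With companion matrix C = [[1, 2], [1, 0]], [a_n, a_{n−1}]ᵀ = C·[a_{n−1}, a_{n−2}]ᵀ, so [a_11, a_10]ᵀ = C^10·[a_1, a_0]ᵀ.
C^10 = [[683, 682], [341, 342]], giving [a_11, a_10]ᵀ = [[685], [339]].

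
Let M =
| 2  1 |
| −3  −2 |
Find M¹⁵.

M² = I (check: tr M = 0 and det M = −1), so M¹⁵ = M since 15 is odd.

[[2, 1], [−3, −2]]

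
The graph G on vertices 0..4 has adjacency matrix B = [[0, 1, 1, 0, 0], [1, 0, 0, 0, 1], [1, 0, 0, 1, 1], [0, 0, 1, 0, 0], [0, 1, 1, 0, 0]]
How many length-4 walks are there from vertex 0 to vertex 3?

5

The number of length-4 walks from vertex 0 to vertex 3 is entry (0,3) of B⁴, where B is the adjacency matrix.
B² = [[2, 0, 0, 1, 2], [0, 2, 2, 0, 0], [0, 2, 3, 0, 0], [1, 0, 0, 1, 1], [2, 0, 0, 1, 2]]
B³ = [[0, 4, 5, 0, 0], [4, 0, 0, 2, 4], [5, 0, 0, 3, 5], [0, 2, 3, 0, 0], [0, 4, 5, 0, 0]]
B⁴ = [[9, 0, 0, 5, 9], [0, 8, 10, 0, 0], [0, 10, 13, 0, 0], [5, 0, 0, 3, 5], [9, 0, 0, 5, 9]]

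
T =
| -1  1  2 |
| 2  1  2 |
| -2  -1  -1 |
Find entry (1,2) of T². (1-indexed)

-2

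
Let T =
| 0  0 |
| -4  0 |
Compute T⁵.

T is strictly triangular, hence nilpotent: T² = 0, so T⁵ = 0.

[[0, 0], [0, 0]]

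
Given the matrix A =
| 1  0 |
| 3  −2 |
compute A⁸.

tr A = −1 and det A = −2, so the characteristic polynomial is λ² − (−1)λ + (−2) with roots −2 and 1.
Eigenvectors give P = [[0, 1], [−1, 1]] with P⁻¹ = [[1, −1], [1, 0]], and A = P·diag(−2, 1)·P⁻¹.
Then A⁸ = P·diag(256, 1)·P⁻¹ = [[0, 1], [−256, 1]] · [[1, −1], [1, 0]] = [[1, 0], [−255, 256]].

[[1, 0], [−255, 256]]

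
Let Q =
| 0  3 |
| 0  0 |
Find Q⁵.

Q is strictly triangular, hence nilpotent: Q² = 0, so Q⁵ = 0.

[[0, 0], [0, 0]]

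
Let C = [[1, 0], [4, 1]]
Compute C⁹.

[[1, 0], [36, 1]]

C = I + N where N = [[0, 0], [4, 0]] is strictly lower-triangular, so N² = 0.
(I + N)⁹ = I + 9·N = [[1, 0], [36, 1]].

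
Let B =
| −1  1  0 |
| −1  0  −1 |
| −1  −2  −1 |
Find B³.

B² = [[0, −1, −1], [2, 1, 1], [4, 1, 3]]
B³ = [[2, 2, 2], [−4, 0, −2], [−8, −2, −4]]

[[2, 2, 2], [−4, 0, −2], [−8, −2, −4]]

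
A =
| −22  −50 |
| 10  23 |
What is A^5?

[[−1132, −2750], [550, 1343]]

tr A = 1 and det A = −6, so the characteristic polynomial is λ² − (1)λ + (−6) with roots 3 and −2.
Eigenvectors give P = [[−2, 5], [1, −2]] with P⁻¹ = [[2, 5], [1, 2]], and A = P·diag(3, −2)·P⁻¹.
Then A^5 = P·diag(243, −32)·P⁻¹ = [[−486, −160], [243, 64]] · [[2, 5], [1, 2]] = [[−1132, −2750], [550, 1343]].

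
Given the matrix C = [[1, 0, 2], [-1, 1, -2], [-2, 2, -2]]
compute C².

[[-3, 4, -2], [2, -3, 0], [0, -2, -4]]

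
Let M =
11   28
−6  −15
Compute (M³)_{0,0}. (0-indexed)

155

tr M = −4 and det M = 3, so the characteristic polynomial is λ² − (−4)λ + (3) with roots −3 and −1.
Eigenvectors give P = [[−2, 7], [1, −3]] with P⁻¹ = [[3, 7], [1, 2]], and M = P·diag(−3, −1)·P⁻¹.
Then M³ = P·diag(−27, −1)·P⁻¹ = [[54, −7], [−27, 3]] · [[3, 7], [1, 2]] = [[155, 364], [−78, −183]].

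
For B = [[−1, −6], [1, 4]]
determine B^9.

[[−1021, −3066], [511, 1534]]

tr B = 3 and det B = 2, so the characteristic polynomial is λ² − (3)λ + (2) with roots 1 and 2.
Eigenvectors give P = [[−3, 2], [1, −1]] with P⁻¹ = [[−1, −2], [−1, −3]], and B = P·diag(1, 2)·P⁻¹.
Then B^9 = P·diag(1, 512)·P⁻¹ = [[−3, 1024], [1, −512]] · [[−1, −2], [−1, −3]] = [[−1021, −3066], [511, 1534]].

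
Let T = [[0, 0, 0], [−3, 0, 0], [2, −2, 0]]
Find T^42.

T is strictly triangular, hence nilpotent: T^3 = 0, so T^42 = 0.

[[0, 0, 0], [0, 0, 0], [0, 0, 0]]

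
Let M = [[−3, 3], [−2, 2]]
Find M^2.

[[3, −3], [2, −2]]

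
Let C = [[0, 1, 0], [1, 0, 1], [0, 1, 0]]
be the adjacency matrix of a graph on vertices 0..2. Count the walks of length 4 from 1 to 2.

0

The number of length-4 walks from vertex 1 to vertex 2 is entry (1,2) of C⁴, where C is the adjacency matrix.
C² = [[1, 0, 1], [0, 2, 0], [1, 0, 1]]
C³ = [[0, 2, 0], [2, 0, 2], [0, 2, 0]]
C⁴ = [[2, 0, 2], [0, 4, 0], [2, 0, 2]]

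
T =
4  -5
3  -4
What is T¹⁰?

T² = I (check: tr T = 0 and det T = -1), so T¹⁰ = I since 10 is even.

[[1, 0], [0, 1]]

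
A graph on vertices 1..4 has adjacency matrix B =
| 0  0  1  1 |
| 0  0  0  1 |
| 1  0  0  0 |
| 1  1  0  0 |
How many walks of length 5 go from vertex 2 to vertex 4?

The number of length-5 walks from vertex 2 to vertex 4 is entry (2,4) of B⁵, where B is the adjacency matrix.
B² = [[2, 1, 0, 0], [1, 1, 0, 0], [0, 0, 1, 1], [0, 0, 1, 2]]
B³ = [[0, 0, 2, 3], [0, 0, 1, 2], [2, 1, 0, 0], [3, 2, 0, 0]]
B⁴ = [[5, 3, 0, 0], [3, 2, 0, 0], [0, 0, 2, 3], [0, 0, 3, 5]]
B⁵ = [[0, 0, 5, 8], [0, 0, 3, 5], [5, 3, 0, 0], [8, 5, 0, 0]]

5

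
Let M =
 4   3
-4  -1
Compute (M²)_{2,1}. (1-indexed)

-12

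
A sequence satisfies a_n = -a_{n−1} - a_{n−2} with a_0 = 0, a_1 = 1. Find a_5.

With companion matrix M = [[-1, -1], [1, 0]], [a_n, a_{n−1}]ᵀ = M·[a_{n−1}, a_{n−2}]ᵀ, so [a_5, a_4]ᵀ = M⁴·[a_1, a_0]ᵀ.
M⁴ = [[-1, -1], [1, 0]], giving [a_5, a_4]ᵀ = [[-1], [1]].

-1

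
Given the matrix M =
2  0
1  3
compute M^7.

tr M = 5 and det M = 6, so the characteristic polynomial is λ² − (5)λ + (6) with roots 2 and 3.
Eigenvectors give P = [[−1, 0], [1, 1]] with P⁻¹ = [[−1, 0], [1, 1]], and M = P·diag(2, 3)·P⁻¹.
Then M^7 = P·diag(128, 2187)·P⁻¹ = [[−128, 0], [128, 2187]] · [[−1, 0], [1, 1]] = [[128, 0], [2059, 2187]].

[[128, 0], [2059, 2187]]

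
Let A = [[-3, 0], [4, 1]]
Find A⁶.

tr A = -2 and det A = -3, so the characteristic polynomial is λ² − (-2)λ + (-3) with roots -3 and 1.
Eigenvectors give P = [[-1, 0], [1, -1]] with P⁻¹ = [[-1, 0], [-1, -1]], and A = P·diag(-3, 1)·P⁻¹.
Then A⁶ = P·diag(729, 1)·P⁻¹ = [[-729, 0], [729, -1]] · [[-1, 0], [-1, -1]] = [[729, 0], [-728, 1]].

[[729, 0], [-728, 1]]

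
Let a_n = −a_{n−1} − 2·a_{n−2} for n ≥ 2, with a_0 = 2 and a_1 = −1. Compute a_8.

−31

With companion matrix T = [[−1, −2], [1, 0]], [a_n, a_{n−1}]ᵀ = T·[a_{n−1}, a_{n−2}]ᵀ, so [a_8, a_7]ᵀ = T^7·[a_1, a_0]ᵀ.
T^7 = [[3, −14], [7, 10]], giving [a_8, a_7]ᵀ = [[−31], [13]].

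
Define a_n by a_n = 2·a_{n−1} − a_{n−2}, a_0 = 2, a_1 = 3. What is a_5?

With companion matrix B = [[2, −1], [1, 0]], [a_n, a_{n−1}]ᵀ = B·[a_{n−1}, a_{n−2}]ᵀ, so [a_5, a_4]ᵀ = B^4·[a_1, a_0]ᵀ.
B^4 = [[5, −4], [4, −3]], giving [a_5, a_4]ᵀ = [[7], [6]].

7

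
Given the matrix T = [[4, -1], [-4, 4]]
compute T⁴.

[[656, -320], [-1280, 656]]

T² = [[20, -8], [-32, 20]]
T³ = [[112, -52], [-208, 112]]
T⁴ = [[656, -320], [-1280, 656]]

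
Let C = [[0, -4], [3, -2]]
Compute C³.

[[24, 32], [-24, 40]]

C² = [[-12, 8], [-6, -8]]
C³ = [[24, 32], [-24, 40]]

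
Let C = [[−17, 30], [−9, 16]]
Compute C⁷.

tr C = −1 and det C = −2, so the characteristic polynomial is λ² − (−1)λ + (−2) with roots 1 and −2.
Eigenvectors give P = [[−5, 2], [−3, 1]] with P⁻¹ = [[1, −2], [3, −5]], and C = P·diag(1, −2)·P⁻¹.
Then C⁷ = P·diag(1, −128)·P⁻¹ = [[−5, −256], [−3, −128]] · [[1, −2], [3, −5]] = [[−773, 1290], [−387, 646]].

[[−773, 1290], [−387, 646]]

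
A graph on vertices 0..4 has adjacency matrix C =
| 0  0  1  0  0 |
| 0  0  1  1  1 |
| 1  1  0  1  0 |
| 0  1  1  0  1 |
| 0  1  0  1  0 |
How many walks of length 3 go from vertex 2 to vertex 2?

2

The number of length-3 walks from vertex 2 to vertex 2 is entry (2,2) of C³, where C is the adjacency matrix.
C² = [[1, 1, 0, 1, 0], [1, 3, 1, 2, 1], [0, 1, 3, 1, 2], [1, 2, 1, 3, 1], [0, 1, 2, 1, 2]]
C³ = [[0, 1, 3, 1, 2], [1, 4, 6, 5, 5], [3, 6, 2, 6, 2], [1, 5, 6, 4, 5], [2, 5, 2, 5, 2]]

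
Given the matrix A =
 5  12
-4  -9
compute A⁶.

tr A = -4 and det A = 3, so the characteristic polynomial is λ² − (-4)λ + (3) with roots -1 and -3.
Eigenvectors give P = [[-2, -3], [1, 2]] with P⁻¹ = [[-2, -3], [1, 2]], and A = P·diag(-1, -3)·P⁻¹.
Then A⁶ = P·diag(1, 729)·P⁻¹ = [[-2, -2187], [1, 1458]] · [[-2, -3], [1, 2]] = [[-2183, -4368], [1456, 2913]].

[[-2183, -4368], [1456, 2913]]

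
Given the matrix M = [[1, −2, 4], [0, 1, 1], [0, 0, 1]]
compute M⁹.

M = I + N where N = [[0, −2, 4], [0, 0, 1], [0, 0, 0]] is strictly upper-triangular, so N³ = 0.
(I + N)⁹ = I + 9·N + 36·N² = [[1, −18, −36], [0, 1, 9], [0, 0, 1]].

[[1, −18, −36], [0, 1, 9], [0, 0, 1]]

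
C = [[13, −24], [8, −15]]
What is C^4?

tr C = −2 and det C = −3, so the characteristic polynomial is λ² − (−2)λ + (−3) with roots 1 and −3.
Eigenvectors give P = [[−2, −3], [−1, −2]] with P⁻¹ = [[−2, 3], [1, −2]], and C = P·diag(1, −3)·P⁻¹.
Then C^4 = P·diag(1, 81)·P⁻¹ = [[−2, −243], [−1, −162]] · [[−2, 3], [1, −2]] = [[−239, 480], [−160, 321]].

[[−239, 480], [−160, 321]]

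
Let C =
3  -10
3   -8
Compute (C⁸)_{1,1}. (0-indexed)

38086

tr C = -5 and det C = 6, so the characteristic polynomial is λ² − (-5)λ + (6) with roots -3 and -2.
Eigenvectors give P = [[-5, 2], [-3, 1]] with P⁻¹ = [[1, -2], [3, -5]], and C = P·diag(-3, -2)·P⁻¹.
Then C⁸ = P·diag(6561, 256)·P⁻¹ = [[-32805, 512], [-19683, 256]] · [[1, -2], [3, -5]] = [[-31269, 63050], [-18915, 38086]].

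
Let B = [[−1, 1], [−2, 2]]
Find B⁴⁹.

[[−1, 1], [−2, 2]]

B² = B (a projection; rank 1, trace 1), so B⁴⁹ = B.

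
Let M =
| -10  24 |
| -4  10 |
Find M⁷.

tr M = 0 and det M = -4, so the characteristic polynomial is λ² − (0)λ + (-4) with roots -2 and 2.
Eigenvectors give P = [[3, 2], [1, 1]] with P⁻¹ = [[1, -2], [-1, 3]], and M = P·diag(-2, 2)·P⁻¹.
Then M⁷ = P·diag(-128, 128)·P⁻¹ = [[-384, 256], [-128, 128]] · [[1, -2], [-1, 3]] = [[-640, 1536], [-256, 640]].

[[-640, 1536], [-256, 640]]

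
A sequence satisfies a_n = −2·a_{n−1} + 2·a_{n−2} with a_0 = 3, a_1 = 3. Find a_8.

With companion matrix Q = [[−2, 2], [1, 0]], [a_n, a_{n−1}]ᵀ = Q·[a_{n−1}, a_{n−2}]ᵀ, so [a_8, a_7]ᵀ = Q^7·[a_1, a_0]ᵀ.
Q^7 = [[−896, 656], [328, −240]], giving [a_8, a_7]ᵀ = [[−720], [264]].

−720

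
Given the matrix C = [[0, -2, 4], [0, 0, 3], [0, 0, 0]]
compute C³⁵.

[[0, 0, 0], [0, 0, 0], [0, 0, 0]]

C is strictly triangular, hence nilpotent: C³ = 0, so C³⁵ = 0.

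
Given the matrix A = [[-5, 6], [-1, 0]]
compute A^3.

tr A = -5 and det A = 6, so the characteristic polynomial is λ² − (-5)λ + (6) with roots -3 and -2.
Eigenvectors give P = [[3, 2], [1, 1]] with P⁻¹ = [[1, -2], [-1, 3]], and A = P·diag(-3, -2)·P⁻¹.
Then A^3 = P·diag(-27, -8)·P⁻¹ = [[-81, -16], [-27, -8]] · [[1, -2], [-1, 3]] = [[-65, 114], [-19, 30]].

[[-65, 114], [-19, 30]]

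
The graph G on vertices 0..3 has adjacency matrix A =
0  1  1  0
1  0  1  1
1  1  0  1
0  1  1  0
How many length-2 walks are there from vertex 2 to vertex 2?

The number of length-2 walks from vertex 2 to vertex 2 is entry (2,2) of A^2, where A is the adjacency matrix.
A^2 = [[2, 1, 1, 2], [1, 3, 2, 1], [1, 2, 3, 1], [2, 1, 1, 2]]

3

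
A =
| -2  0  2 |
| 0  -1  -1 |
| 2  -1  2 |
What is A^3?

[[-16, 2, 18], [2, -1, -8], [18, -8, 19]]

A^2 = [[8, -2, 0], [-2, 2, -1], [0, -1, 9]]
A^3 = [[-16, 2, 18], [2, -1, -8], [18, -8, 19]]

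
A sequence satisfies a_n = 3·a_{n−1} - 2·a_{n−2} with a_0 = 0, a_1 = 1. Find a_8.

255

With companion matrix M = [[3, -2], [1, 0]], [a_n, a_{n−1}]ᵀ = M·[a_{n−1}, a_{n−2}]ᵀ, so [a_8, a_7]ᵀ = M⁷·[a_1, a_0]ᵀ.
M⁷ = [[255, -254], [127, -126]], giving [a_8, a_7]ᵀ = [[255], [127]].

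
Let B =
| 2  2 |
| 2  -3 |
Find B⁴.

[[68, -42], [-42, 173]]

B² = [[8, -2], [-2, 13]]
B³ = [[12, 22], [22, -43]]
B⁴ = [[68, -42], [-42, 173]]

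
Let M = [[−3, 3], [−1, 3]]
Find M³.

M² = [[6, 0], [0, 6]]
M³ = [[−18, 18], [−6, 18]]

[[−18, 18], [−6, 18]]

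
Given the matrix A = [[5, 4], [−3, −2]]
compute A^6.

tr A = 3 and det A = 2, so the characteristic polynomial is λ² − (3)λ + (2) with roots 1 and 2.
Eigenvectors give P = [[1, 4], [−1, −3]] with P⁻¹ = [[−3, −4], [1, 1]], and A = P·diag(1, 2)·P⁻¹.
Then A^6 = P·diag(1, 64)·P⁻¹ = [[1, 256], [−1, −192]] · [[−3, −4], [1, 1]] = [[253, 252], [−189, −188]].

[[253, 252], [−189, −188]]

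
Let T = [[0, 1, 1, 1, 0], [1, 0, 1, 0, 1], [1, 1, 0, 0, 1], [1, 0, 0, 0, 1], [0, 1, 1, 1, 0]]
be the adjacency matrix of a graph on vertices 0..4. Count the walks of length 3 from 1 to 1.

The number of length-3 walks from vertex 1 to vertex 1 is entry (1,1) of T³, where T is the adjacency matrix.
T² = [[3, 1, 1, 0, 3], [1, 3, 2, 2, 1], [1, 2, 3, 2, 1], [0, 2, 2, 2, 0], [3, 1, 1, 0, 3]]
T³ = [[2, 7, 7, 6, 2], [7, 4, 5, 2, 7], [7, 5, 4, 2, 7], [6, 2, 2, 0, 6], [2, 7, 7, 6, 2]]

4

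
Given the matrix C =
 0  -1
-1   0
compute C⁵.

C² = I (check: tr C = 0 and det C = -1), so C⁵ = C since 5 is odd.

[[0, -1], [-1, 0]]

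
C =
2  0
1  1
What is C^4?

tr C = 3 and det C = 2, so the characteristic polynomial is λ² − (3)λ + (2) with roots 2 and 1.
Eigenvectors give P = [[1, 0], [1, −1]] with P⁻¹ = [[1, 0], [1, −1]], and C = P·diag(2, 1)·P⁻¹.
Then C^4 = P·diag(16, 1)·P⁻¹ = [[16, 0], [16, −1]] · [[1, 0], [1, −1]] = [[16, 0], [15, 1]].

[[16, 0], [15, 1]]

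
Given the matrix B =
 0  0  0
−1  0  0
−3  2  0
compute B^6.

[[0, 0, 0], [0, 0, 0], [0, 0, 0]]

B is strictly triangular, hence nilpotent: B^3 = 0, so B^6 = 0.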